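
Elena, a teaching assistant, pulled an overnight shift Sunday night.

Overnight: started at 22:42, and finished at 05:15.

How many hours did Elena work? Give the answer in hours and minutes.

Overnight: 22:42 → midnight = 1 h 18 min; midnight → 05:15 = 5 h 15 min; span 6 h 33 min

6 h 33 min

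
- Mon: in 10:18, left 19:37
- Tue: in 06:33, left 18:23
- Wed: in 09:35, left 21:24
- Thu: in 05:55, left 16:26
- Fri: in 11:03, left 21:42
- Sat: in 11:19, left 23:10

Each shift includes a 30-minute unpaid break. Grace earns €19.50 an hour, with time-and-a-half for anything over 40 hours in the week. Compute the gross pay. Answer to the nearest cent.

Mon: 10:18–19:37 = 9 h 19 min; less 30 min break → 8 h 49 min
Tue: 06:33–18:23 = 11 h 50 min; less 30 min break → 11 h 20 min
Wed: 09:35–21:24 = 11 h 49 min; less 30 min break → 11 h 19 min
Thu: 05:55–16:26 = 10 h 31 min; less 30 min break → 10 h 1 min
Fri: 11:03–21:42 = 10 h 39 min; less 30 min break → 10 h 9 min
Sat: 11:19–23:10 = 11 h 51 min; less 30 min break → 11 h 21 min
Total worked: 62 h 59 min = 3779 min.
Regular 40 h 0 min = 2400 min at €19.50/h; overtime 22 h 59 min = 1379 min at €29.25/h.
Pay = (2400 × €19.50 + 1379 × €29.25) ÷ 60 = €1452.26.

€1452.26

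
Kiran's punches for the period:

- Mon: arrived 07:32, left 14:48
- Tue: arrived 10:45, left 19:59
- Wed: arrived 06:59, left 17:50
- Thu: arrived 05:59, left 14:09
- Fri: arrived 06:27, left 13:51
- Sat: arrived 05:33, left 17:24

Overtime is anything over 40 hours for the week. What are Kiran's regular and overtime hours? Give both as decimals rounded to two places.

Mon: 07:32–14:48 = 7 h 16 min
Tue: 10:45–19:59 = 9 h 14 min
Wed: 06:59–17:50 = 10 h 51 min
Thu: 05:59–14:09 = 8 h 10 min
Fri: 06:27–13:51 = 7 h 24 min
Sat: 05:33–17:24 = 11 h 51 min
Total worked: 54 h 46 min = 54.77 h.
Threshold 40 h → overtime 14 h 46 min, regular 40 h 0 min.

Regular 40.00 hours, overtime 14.77 hours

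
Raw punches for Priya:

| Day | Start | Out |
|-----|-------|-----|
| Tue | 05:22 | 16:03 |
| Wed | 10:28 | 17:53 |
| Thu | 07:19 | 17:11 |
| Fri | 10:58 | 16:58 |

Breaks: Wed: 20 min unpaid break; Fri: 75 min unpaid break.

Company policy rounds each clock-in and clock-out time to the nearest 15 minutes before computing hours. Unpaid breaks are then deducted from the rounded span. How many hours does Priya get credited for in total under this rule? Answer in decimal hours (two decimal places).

32.67 hours

Tue: in 05:22→05:15, out 16:03→16:00; 10 h 45 min
Wed: in 10:28→10:30, out 17:53→18:00; 7 h 30 min − 20 min = 7 h 10 min
Thu: in 07:19→07:15, out 17:11→17:15; 10 h 0 min
Fri: in 10:58→11:00, out 16:58→17:00; 6 h 0 min − 75 min = 4 h 45 min
Total credited: 32 h 40 min.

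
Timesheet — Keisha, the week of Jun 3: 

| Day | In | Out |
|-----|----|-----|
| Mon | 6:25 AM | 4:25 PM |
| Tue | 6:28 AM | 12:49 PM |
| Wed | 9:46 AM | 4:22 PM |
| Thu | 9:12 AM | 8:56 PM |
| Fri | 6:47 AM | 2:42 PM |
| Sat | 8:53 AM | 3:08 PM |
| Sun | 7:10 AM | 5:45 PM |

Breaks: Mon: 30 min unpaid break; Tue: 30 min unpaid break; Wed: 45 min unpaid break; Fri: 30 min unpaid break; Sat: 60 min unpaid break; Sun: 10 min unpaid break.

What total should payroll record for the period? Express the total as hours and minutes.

56 h 1 min

Mon: 6:25 AM–4:25 PM = 10 h 0 min; less 30 min break → 9 h 30 min
Tue: 6:28 AM–12:49 PM = 6 h 21 min; less 30 min break → 5 h 51 min
Wed: 9:46 AM–4:22 PM = 6 h 36 min; less 45 min break → 5 h 51 min
Thu: 9:12 AM–8:56 PM = 11 h 44 min
Fri: 6:47 AM–2:42 PM = 7 h 55 min; less 30 min break → 7 h 25 min
Sat: 8:53 AM–3:08 PM = 6 h 15 min; less 60 min break → 5 h 15 min
Sun: 7:10 AM–5:45 PM = 10 h 35 min; less 10 min break → 10 h 25 min
Total: 9 h 30 min + 5 h 51 min + 5 h 51 min + 11 h 44 min + 7 h 25 min + 5 h 15 min + 10 h 25 min = 56 h 1 min.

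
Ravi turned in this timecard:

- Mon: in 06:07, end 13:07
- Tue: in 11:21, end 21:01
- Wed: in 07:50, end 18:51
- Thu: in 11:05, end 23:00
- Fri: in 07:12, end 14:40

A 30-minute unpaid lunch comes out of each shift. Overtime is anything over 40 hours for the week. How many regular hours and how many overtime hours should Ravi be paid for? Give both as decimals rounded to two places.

Regular 40.00 hours, overtime 4.57 hours

Mon: 06:07–13:07 = 7 h 0 min; less 30 min break → 6 h 30 min
Tue: 11:21–21:01 = 9 h 40 min; less 30 min break → 9 h 10 min
Wed: 07:50–18:51 = 11 h 1 min; less 30 min break → 10 h 31 min
Thu: 11:05–23:00 = 11 h 55 min; less 30 min break → 11 h 25 min
Fri: 07:12–14:40 = 7 h 28 min; less 30 min break → 6 h 58 min
Total worked: 44 h 34 min = 44.57 h.
Threshold 40 h → overtime 4 h 34 min, regular 40 h 0 min.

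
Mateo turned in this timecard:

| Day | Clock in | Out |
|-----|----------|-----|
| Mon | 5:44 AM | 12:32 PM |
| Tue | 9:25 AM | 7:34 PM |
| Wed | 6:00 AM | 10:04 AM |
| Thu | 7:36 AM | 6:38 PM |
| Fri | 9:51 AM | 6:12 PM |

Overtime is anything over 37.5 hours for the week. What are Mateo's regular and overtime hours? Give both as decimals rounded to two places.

Mon: 5:44 AM–12:32 PM = 6 h 48 min
Tue: 9:25 AM–7:34 PM = 10 h 9 min
Wed: 6:00 AM–10:04 AM = 4 h 4 min
Thu: 7:36 AM–6:38 PM = 11 h 2 min
Fri: 9:51 AM–6:12 PM = 8 h 21 min
Total worked: 40 h 24 min = 40.40 h.
Threshold 37.5 h → overtime 2 h 54 min, regular 37 h 30 min.

Regular 37.50 hours, overtime 2.90 hours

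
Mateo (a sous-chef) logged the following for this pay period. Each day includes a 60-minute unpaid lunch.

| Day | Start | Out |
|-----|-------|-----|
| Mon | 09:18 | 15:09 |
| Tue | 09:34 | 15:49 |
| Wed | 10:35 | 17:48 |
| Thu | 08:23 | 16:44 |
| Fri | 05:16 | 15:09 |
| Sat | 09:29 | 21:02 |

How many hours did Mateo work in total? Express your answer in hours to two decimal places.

43.10 hours

Mon: 09:18–15:09 = 5 h 51 min; less 60 min break → 4 h 51 min
Tue: 09:34–15:49 = 6 h 15 min; less 60 min break → 5 h 15 min
Wed: 10:35–17:48 = 7 h 13 min; less 60 min break → 6 h 13 min
Thu: 08:23–16:44 = 8 h 21 min; less 60 min break → 7 h 21 min
Fri: 05:16–15:09 = 9 h 53 min; less 60 min break → 8 h 53 min
Sat: 09:29–21:02 = 11 h 33 min; less 60 min break → 10 h 33 min
Total: 4 h 51 min + 5 h 15 min + 6 h 13 min + 7 h 21 min + 8 h 53 min + 10 h 33 min = 43 h 6 min.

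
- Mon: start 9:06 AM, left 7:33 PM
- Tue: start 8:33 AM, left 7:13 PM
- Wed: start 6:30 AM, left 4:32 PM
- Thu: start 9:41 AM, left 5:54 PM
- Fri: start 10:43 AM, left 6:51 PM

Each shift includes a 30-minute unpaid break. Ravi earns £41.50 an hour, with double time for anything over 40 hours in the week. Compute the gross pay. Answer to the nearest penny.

Mon: 9:06 AM–7:33 PM = 10 h 27 min; less 30 min break → 9 h 57 min
Tue: 8:33 AM–7:13 PM = 10 h 40 min; less 30 min break → 10 h 10 min
Wed: 6:30 AM–4:32 PM = 10 h 2 min; less 30 min break → 9 h 32 min
Thu: 9:41 AM–5:54 PM = 8 h 13 min; less 30 min break → 7 h 43 min
Fri: 10:43 AM–6:51 PM = 8 h 8 min; less 30 min break → 7 h 38 min
Total worked: 45 h 0 min = 2700 min.
Regular 40 h 0 min = 2400 min at £41.50/h; overtime 5 h 0 min = 300 min at £83.00/h.
Pay = (2400 × £41.50 + 300 × £83.00) ÷ 60 = £2075.00.

£2075.00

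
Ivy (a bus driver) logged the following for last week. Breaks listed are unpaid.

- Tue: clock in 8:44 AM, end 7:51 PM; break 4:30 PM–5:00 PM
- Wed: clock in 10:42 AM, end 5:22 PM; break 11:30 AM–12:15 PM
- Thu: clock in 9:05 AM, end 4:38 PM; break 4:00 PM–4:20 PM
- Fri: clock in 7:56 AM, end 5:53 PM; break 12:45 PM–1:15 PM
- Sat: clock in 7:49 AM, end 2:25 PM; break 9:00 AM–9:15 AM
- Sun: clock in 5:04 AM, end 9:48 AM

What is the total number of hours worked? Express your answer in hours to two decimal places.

44.28 hours

Tue: 8:44 AM–7:51 PM = 11 h 7 min; less 30 min break → 10 h 37 min
Wed: 10:42 AM–5:22 PM = 6 h 40 min; less 45 min break → 5 h 55 min
Thu: 9:05 AM–4:38 PM = 7 h 33 min; less 20 min break → 7 h 13 min
Fri: 7:56 AM–5:53 PM = 9 h 57 min; less 30 min break → 9 h 27 min
Sat: 7:49 AM–2:25 PM = 6 h 36 min; less 15 min break → 6 h 21 min
Sun: 5:04 AM–9:48 AM = 4 h 44 min
Total: 10 h 37 min + 5 h 55 min + 7 h 13 min + 9 h 27 min + 6 h 21 min + 4 h 44 min = 44 h 17 min.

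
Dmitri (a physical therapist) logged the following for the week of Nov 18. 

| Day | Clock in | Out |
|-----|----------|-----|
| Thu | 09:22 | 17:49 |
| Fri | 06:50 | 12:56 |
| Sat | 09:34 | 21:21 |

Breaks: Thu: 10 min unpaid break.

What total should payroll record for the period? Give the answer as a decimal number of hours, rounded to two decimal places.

Thu: 09:22–17:49 = 8 h 27 min; less 10 min break → 8 h 17 min
Fri: 06:50–12:56 = 6 h 6 min
Sat: 09:34–21:21 = 11 h 47 min
Total: 8 h 17 min + 6 h 6 min + 11 h 47 min = 26 h 10 min.

26.17 hours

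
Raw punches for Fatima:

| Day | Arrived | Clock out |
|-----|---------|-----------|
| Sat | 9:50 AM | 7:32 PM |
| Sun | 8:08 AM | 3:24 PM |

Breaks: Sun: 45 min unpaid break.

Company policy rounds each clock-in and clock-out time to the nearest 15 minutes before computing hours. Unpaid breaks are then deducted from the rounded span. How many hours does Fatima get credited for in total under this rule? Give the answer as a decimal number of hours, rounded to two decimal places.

Sat: in 9:50 AM→9:45 AM, out 7:32 PM→7:30 PM; 9 h 45 min
Sun: in 8:08 AM→8:15 AM, out 3:24 PM→3:30 PM; 7 h 15 min − 45 min = 6 h 30 min
Total credited: 16 h 15 min.

16.25 hours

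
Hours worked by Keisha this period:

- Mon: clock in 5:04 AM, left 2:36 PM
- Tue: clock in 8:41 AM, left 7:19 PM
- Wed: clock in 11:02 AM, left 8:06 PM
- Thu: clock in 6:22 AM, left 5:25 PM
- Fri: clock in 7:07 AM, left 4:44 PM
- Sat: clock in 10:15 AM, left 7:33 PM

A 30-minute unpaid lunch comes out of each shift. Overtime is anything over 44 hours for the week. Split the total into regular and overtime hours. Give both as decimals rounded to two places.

Mon: 5:04 AM–2:36 PM = 9 h 32 min; less 30 min break → 9 h 2 min
Tue: 8:41 AM–7:19 PM = 10 h 38 min; less 30 min break → 10 h 8 min
Wed: 11:02 AM–8:06 PM = 9 h 4 min; less 30 min break → 8 h 34 min
Thu: 6:22 AM–5:25 PM = 11 h 3 min; less 30 min break → 10 h 33 min
Fri: 7:07 AM–4:44 PM = 9 h 37 min; less 30 min break → 9 h 7 min
Sat: 10:15 AM–7:33 PM = 9 h 18 min; less 30 min break → 8 h 48 min
Total worked: 56 h 12 min = 56.20 h.
Threshold 44 h → overtime 12 h 12 min, regular 44 h 0 min.

Regular 44.00 hours, overtime 12.20 hours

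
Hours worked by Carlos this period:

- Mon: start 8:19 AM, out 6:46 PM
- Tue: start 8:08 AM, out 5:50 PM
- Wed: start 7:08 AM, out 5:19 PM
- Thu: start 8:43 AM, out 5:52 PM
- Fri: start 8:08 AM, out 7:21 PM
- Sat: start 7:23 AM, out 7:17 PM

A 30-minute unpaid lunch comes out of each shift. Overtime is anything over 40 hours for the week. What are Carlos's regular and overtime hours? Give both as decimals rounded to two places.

Mon: 8:19 AM–6:46 PM = 10 h 27 min; less 30 min break → 9 h 57 min
Tue: 8:08 AM–5:50 PM = 9 h 42 min; less 30 min break → 9 h 12 min
Wed: 7:08 AM–5:19 PM = 10 h 11 min; less 30 min break → 9 h 41 min
Thu: 8:43 AM–5:52 PM = 9 h 9 min; less 30 min break → 8 h 39 min
Fri: 8:08 AM–7:21 PM = 11 h 13 min; less 30 min break → 10 h 43 min
Sat: 7:23 AM–7:17 PM = 11 h 54 min; less 30 min break → 11 h 24 min
Total worked: 59 h 36 min = 59.60 h.
Threshold 40 h → overtime 19 h 36 min, regular 40 h 0 min.

Regular 40.00 hours, overtime 19.60 hours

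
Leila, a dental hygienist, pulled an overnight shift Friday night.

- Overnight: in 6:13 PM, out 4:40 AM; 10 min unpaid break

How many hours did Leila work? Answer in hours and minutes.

Overnight: 6:13 PM → midnight = 5 h 47 min; midnight → 4:40 AM = 4 h 40 min; span 10 h 27 min; less 10 min break → 10 h 17 min

10 h 17 min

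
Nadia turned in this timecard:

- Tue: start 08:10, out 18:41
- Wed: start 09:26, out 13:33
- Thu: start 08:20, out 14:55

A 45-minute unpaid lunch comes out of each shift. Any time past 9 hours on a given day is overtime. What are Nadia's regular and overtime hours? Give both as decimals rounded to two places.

Tue: 08:10–18:41 = 10 h 31 min; less 45 min break → 9 h 46 min
Wed: 09:26–13:33 = 4 h 7 min; less 45 min break → 3 h 22 min
Thu: 08:20–14:55 = 6 h 35 min; less 45 min break → 5 h 50 min
Tue reg 9 h 0 min / OT 0 h 46 min; Wed reg 3 h 22 min / OT 0 h 0 min; Thu reg 5 h 50 min / OT 0 h 0 min.
Totals: regular 18 h 12 min, overtime 0 h 46 min.

Regular 18.20 hours, overtime 0.77 hours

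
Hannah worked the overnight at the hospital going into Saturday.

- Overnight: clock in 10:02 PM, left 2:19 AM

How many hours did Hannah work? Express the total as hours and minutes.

4 h 17 min

Overnight: 10:02 PM → midnight = 1 h 58 min; midnight → 2:19 AM = 2 h 19 min; span 4 h 17 min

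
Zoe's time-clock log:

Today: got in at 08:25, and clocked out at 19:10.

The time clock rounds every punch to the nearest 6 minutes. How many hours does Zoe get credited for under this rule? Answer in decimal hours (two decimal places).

Today: in 08:25→08:24, out 19:10→19:12; 10 h 48 min

10.80 hours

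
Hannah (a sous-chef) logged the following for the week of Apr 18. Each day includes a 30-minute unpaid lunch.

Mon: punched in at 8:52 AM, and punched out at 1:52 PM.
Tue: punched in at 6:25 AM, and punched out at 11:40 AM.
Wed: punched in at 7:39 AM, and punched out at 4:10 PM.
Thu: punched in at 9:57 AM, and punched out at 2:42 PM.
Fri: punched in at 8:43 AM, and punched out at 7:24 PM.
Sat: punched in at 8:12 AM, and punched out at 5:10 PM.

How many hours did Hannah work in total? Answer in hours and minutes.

Mon: 8:52 AM–1:52 PM = 5 h 0 min; less 30 min break → 4 h 30 min
Tue: 6:25 AM–11:40 AM = 5 h 15 min; less 30 min break → 4 h 45 min
Wed: 7:39 AM–4:10 PM = 8 h 31 min; less 30 min break → 8 h 1 min
Thu: 9:57 AM–2:42 PM = 4 h 45 min; less 30 min break → 4 h 15 min
Fri: 8:43 AM–7:24 PM = 10 h 41 min; less 30 min break → 10 h 11 min
Sat: 8:12 AM–5:10 PM = 8 h 58 min; less 30 min break → 8 h 28 min
Total: 4 h 30 min + 4 h 45 min + 8 h 1 min + 4 h 15 min + 10 h 11 min + 8 h 28 min = 40 h 10 min.

40 h 10 min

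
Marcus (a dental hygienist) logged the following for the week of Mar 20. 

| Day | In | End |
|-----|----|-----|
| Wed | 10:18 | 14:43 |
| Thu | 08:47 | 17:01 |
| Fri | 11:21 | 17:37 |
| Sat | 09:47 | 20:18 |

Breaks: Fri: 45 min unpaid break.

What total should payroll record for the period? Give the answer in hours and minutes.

Wed: 10:18–14:43 = 4 h 25 min
Thu: 08:47–17:01 = 8 h 14 min
Fri: 11:21–17:37 = 6 h 16 min; less 45 min break → 5 h 31 min
Sat: 09:47–20:18 = 10 h 31 min
Total: 4 h 25 min + 8 h 14 min + 5 h 31 min + 10 h 31 min = 28 h 41 min.

28 h 41 min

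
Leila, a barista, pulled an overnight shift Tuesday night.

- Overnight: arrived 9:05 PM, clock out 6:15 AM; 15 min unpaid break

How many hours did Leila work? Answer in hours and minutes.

Overnight: 9:05 PM → midnight = 2 h 55 min; midnight → 6:15 AM = 6 h 15 min; span 9 h 10 min; less 15 min break → 8 h 55 min

8 h 55 min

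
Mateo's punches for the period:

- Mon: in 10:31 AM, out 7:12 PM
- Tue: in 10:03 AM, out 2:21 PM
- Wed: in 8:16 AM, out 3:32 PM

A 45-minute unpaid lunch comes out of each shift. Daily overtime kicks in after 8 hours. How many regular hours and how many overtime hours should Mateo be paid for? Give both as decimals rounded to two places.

Mon: 10:31 AM–7:12 PM = 8 h 41 min; less 45 min break → 7 h 56 min
Tue: 10:03 AM–2:21 PM = 4 h 18 min; less 45 min break → 3 h 33 min
Wed: 8:16 AM–3:32 PM = 7 h 16 min; less 45 min break → 6 h 31 min
Mon reg 7 h 56 min / OT 0 h 0 min; Tue reg 3 h 33 min / OT 0 h 0 min; Wed reg 6 h 31 min / OT 0 h 0 min.
Totals: regular 18 h 0 min, overtime 0 h 0 min.

Regular 18.00 hours, overtime 0.00 hours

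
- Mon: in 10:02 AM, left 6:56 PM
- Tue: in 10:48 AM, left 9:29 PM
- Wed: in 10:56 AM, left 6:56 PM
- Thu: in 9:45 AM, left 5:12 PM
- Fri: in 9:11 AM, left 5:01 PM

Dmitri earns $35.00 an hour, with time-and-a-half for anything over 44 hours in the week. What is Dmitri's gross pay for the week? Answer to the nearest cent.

Mon: 10:02 AM–6:56 PM = 8 h 54 min
Tue: 10:48 AM–9:29 PM = 10 h 41 min
Wed: 10:56 AM–6:56 PM = 8 h 0 min
Thu: 9:45 AM–5:12 PM = 7 h 27 min
Fri: 9:11 AM–5:01 PM = 7 h 50 min
Total worked: 42 h 52 min = 2572 min.
Regular 42 h 52 min = 2572 min at $35.00/h; overtime 0 h 0 min = 0 min at $52.50/h.
Pay = (2572 × $35.00 + 0 × $52.50) ÷ 60 = $1500.33.

$1500.33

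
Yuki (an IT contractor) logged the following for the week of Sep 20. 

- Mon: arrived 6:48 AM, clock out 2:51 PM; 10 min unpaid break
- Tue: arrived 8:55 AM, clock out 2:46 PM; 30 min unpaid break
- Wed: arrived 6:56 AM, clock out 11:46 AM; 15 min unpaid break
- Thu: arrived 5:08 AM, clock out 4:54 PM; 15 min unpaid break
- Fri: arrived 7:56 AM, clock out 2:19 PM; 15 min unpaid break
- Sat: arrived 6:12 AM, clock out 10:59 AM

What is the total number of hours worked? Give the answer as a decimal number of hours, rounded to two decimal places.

40.25 hours

Mon: 6:48 AM–2:51 PM = 8 h 3 min; less 10 min break → 7 h 53 min
Tue: 8:55 AM–2:46 PM = 5 h 51 min; less 30 min break → 5 h 21 min
Wed: 6:56 AM–11:46 AM = 4 h 50 min; less 15 min break → 4 h 35 min
Thu: 5:08 AM–4:54 PM = 11 h 46 min; less 15 min break → 11 h 31 min
Fri: 7:56 AM–2:19 PM = 6 h 23 min; less 15 min break → 6 h 8 min
Sat: 6:12 AM–10:59 AM = 4 h 47 min
Total: 7 h 53 min + 5 h 21 min + 4 h 35 min + 11 h 31 min + 6 h 8 min + 4 h 47 min = 40 h 15 min.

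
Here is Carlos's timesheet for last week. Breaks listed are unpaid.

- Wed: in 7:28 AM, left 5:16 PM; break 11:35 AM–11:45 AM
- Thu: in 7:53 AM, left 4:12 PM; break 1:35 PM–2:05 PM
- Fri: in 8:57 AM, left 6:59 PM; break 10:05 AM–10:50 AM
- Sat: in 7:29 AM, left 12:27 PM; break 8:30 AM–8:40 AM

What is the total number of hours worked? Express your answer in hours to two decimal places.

31.53 hours

Wed: 7:28 AM–5:16 PM = 9 h 48 min; less 10 min break → 9 h 38 min
Thu: 7:53 AM–4:12 PM = 8 h 19 min; less 30 min break → 7 h 49 min
Fri: 8:57 AM–6:59 PM = 10 h 2 min; less 45 min break → 9 h 17 min
Sat: 7:29 AM–12:27 PM = 4 h 58 min; less 10 min break → 4 h 48 min
Total: 9 h 38 min + 7 h 49 min + 9 h 17 min + 4 h 48 min = 31 h 32 min.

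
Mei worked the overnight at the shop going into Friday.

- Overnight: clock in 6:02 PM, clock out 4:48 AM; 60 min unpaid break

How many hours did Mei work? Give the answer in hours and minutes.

9 h 46 min

Overnight: 6:02 PM → midnight = 5 h 58 min; midnight → 4:48 AM = 4 h 48 min; span 10 h 46 min; less 60 min break → 9 h 46 min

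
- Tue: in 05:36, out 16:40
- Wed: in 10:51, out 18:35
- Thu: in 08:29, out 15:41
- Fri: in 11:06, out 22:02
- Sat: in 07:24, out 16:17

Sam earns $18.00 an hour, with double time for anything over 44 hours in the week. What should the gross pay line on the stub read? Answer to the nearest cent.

$857.40

Tue: 05:36–16:40 = 11 h 4 min
Wed: 10:51–18:35 = 7 h 44 min
Thu: 08:29–15:41 = 7 h 12 min
Fri: 11:06–22:02 = 10 h 56 min
Sat: 07:24–16:17 = 8 h 53 min
Total worked: 45 h 49 min = 2749 min.
Regular 44 h 0 min = 2640 min at $18.00/h; overtime 1 h 49 min = 109 min at $36.00/h.
Pay = (2640 × $18.00 + 109 × $36.00) ÷ 60 = $857.40.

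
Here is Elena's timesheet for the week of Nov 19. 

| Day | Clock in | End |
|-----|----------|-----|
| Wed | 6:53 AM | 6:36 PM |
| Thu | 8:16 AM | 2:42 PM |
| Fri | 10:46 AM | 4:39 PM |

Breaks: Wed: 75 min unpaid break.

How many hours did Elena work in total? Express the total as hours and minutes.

Wed: 6:53 AM–6:36 PM = 11 h 43 min; less 75 min break → 10 h 28 min
Thu: 8:16 AM–2:42 PM = 6 h 26 min
Fri: 10:46 AM–4:39 PM = 5 h 53 min
Total: 10 h 28 min + 6 h 26 min + 5 h 53 min = 22 h 47 min.

22 h 47 min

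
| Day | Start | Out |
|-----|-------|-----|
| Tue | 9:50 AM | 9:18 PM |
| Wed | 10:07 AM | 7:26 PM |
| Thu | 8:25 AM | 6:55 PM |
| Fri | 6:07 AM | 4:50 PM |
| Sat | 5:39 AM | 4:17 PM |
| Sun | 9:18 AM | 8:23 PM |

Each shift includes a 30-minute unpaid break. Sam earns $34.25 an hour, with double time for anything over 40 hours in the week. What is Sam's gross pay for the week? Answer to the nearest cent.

$2789.09

Tue: 9:50 AM–9:18 PM = 11 h 28 min; less 30 min break → 10 h 58 min
Wed: 10:07 AM–7:26 PM = 9 h 19 min; less 30 min break → 8 h 49 min
Thu: 8:25 AM–6:55 PM = 10 h 30 min; less 30 min break → 10 h 0 min
Fri: 6:07 AM–4:50 PM = 10 h 43 min; less 30 min break → 10 h 13 min
Sat: 5:39 AM–4:17 PM = 10 h 38 min; less 30 min break → 10 h 8 min
Sun: 9:18 AM–8:23 PM = 11 h 5 min; less 30 min break → 10 h 35 min
Total worked: 60 h 43 min = 3643 min.
Regular 40 h 0 min = 2400 min at $34.25/h; overtime 20 h 43 min = 1243 min at $68.50/h.
Pay = (2400 × $34.25 + 1243 × $68.50) ÷ 60 = $2789.09.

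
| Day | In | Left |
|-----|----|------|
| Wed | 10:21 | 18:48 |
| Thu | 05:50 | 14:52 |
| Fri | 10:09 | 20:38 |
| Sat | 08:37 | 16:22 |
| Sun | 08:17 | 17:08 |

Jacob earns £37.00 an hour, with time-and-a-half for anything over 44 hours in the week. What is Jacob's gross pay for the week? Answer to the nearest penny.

£1659.45

Wed: 10:21–18:48 = 8 h 27 min
Thu: 05:50–14:52 = 9 h 2 min
Fri: 10:09–20:38 = 10 h 29 min
Sat: 08:37–16:22 = 7 h 45 min
Sun: 08:17–17:08 = 8 h 51 min
Total worked: 44 h 34 min = 2674 min.
Regular 44 h 0 min = 2640 min at £37.00/h; overtime 0 h 34 min = 34 min at £55.50/h.
Pay = (2640 × £37.00 + 34 × £55.50) ÷ 60 = £1659.45.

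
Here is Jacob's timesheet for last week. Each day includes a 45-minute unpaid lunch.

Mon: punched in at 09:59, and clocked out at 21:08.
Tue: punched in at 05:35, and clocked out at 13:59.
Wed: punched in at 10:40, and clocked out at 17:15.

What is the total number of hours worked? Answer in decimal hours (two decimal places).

Mon: 09:59–21:08 = 11 h 9 min; less 45 min break → 10 h 24 min
Tue: 05:35–13:59 = 8 h 24 min; less 45 min break → 7 h 39 min
Wed: 10:40–17:15 = 6 h 35 min; less 45 min break → 5 h 50 min
Total: 10 h 24 min + 7 h 39 min + 5 h 50 min = 23 h 53 min.

23.88 hours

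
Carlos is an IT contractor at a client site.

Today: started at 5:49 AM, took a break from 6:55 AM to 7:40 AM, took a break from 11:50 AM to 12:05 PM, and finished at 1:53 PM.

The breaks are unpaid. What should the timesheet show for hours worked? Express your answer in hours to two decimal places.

Today: 5:49 AM–1:53 PM = 8 h 4 min; less 60 min break → 7 h 4 min

7.07 hours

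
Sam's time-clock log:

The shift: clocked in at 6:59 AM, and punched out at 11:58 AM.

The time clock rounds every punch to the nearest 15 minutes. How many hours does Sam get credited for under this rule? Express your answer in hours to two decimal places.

5.00 hours

The shift: in 6:59 AM→7:00 AM, out 11:58 AM→12:00 PM; 5 h 0 min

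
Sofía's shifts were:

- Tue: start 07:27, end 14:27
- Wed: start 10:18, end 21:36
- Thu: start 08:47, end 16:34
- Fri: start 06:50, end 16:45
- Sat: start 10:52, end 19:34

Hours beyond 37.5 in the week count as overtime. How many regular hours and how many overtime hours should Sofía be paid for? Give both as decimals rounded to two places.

Tue: 07:27–14:27 = 7 h 0 min
Wed: 10:18–21:36 = 11 h 18 min
Thu: 08:47–16:34 = 7 h 47 min
Fri: 06:50–16:45 = 9 h 55 min
Sat: 10:52–19:34 = 8 h 42 min
Total worked: 44 h 42 min = 44.70 h.
Threshold 37.5 h → overtime 7 h 12 min, regular 37 h 30 min.

Regular 37.50 hours, overtime 7.20 hours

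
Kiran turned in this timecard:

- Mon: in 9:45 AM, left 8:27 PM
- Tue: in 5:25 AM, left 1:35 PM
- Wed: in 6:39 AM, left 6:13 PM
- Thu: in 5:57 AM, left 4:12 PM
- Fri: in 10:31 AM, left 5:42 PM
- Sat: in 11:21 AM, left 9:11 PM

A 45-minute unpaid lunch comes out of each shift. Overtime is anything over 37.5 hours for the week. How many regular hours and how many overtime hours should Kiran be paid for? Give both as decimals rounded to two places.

Mon: 9:45 AM–8:27 PM = 10 h 42 min; less 45 min break → 9 h 57 min
Tue: 5:25 AM–1:35 PM = 8 h 10 min; less 45 min break → 7 h 25 min
Wed: 6:39 AM–6:13 PM = 11 h 34 min; less 45 min break → 10 h 49 min
Thu: 5:57 AM–4:12 PM = 10 h 15 min; less 45 min break → 9 h 30 min
Fri: 10:31 AM–5:42 PM = 7 h 11 min; less 45 min break → 6 h 26 min
Sat: 11:21 AM–9:11 PM = 9 h 50 min; less 45 min break → 9 h 5 min
Total worked: 53 h 12 min = 53.20 h.
Threshold 37.5 h → overtime 15 h 42 min, regular 37 h 30 min.

Regular 37.50 hours, overtime 15.70 hours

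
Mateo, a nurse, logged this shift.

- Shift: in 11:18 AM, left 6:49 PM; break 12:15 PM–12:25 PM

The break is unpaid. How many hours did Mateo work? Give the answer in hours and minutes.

Shift: 11:18 AM–6:49 PM = 7 h 31 min; less 10 min break → 7 h 21 min

7 h 21 min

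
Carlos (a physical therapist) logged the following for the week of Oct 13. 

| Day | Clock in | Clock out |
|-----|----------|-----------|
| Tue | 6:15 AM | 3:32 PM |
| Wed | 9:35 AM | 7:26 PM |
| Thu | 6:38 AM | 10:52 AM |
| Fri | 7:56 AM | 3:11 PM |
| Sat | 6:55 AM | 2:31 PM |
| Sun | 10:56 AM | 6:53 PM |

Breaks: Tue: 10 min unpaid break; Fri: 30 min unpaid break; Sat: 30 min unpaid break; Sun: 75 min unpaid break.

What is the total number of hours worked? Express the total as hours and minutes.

43 h 45 min

Tue: 6:15 AM–3:32 PM = 9 h 17 min; less 10 min break → 9 h 7 min
Wed: 9:35 AM–7:26 PM = 9 h 51 min
Thu: 6:38 AM–10:52 AM = 4 h 14 min
Fri: 7:56 AM–3:11 PM = 7 h 15 min; less 30 min break → 6 h 45 min
Sat: 6:55 AM–2:31 PM = 7 h 36 min; less 30 min break → 7 h 6 min
Sun: 10:56 AM–6:53 PM = 7 h 57 min; less 75 min break → 6 h 42 min
Total: 9 h 7 min + 9 h 51 min + 4 h 14 min + 6 h 45 min + 7 h 6 min + 6 h 42 min = 43 h 45 min.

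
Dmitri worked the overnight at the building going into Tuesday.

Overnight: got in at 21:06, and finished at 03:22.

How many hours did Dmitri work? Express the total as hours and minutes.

Overnight: 21:06 → midnight = 2 h 54 min; midnight → 03:22 = 3 h 22 min; span 6 h 16 min

6 h 16 min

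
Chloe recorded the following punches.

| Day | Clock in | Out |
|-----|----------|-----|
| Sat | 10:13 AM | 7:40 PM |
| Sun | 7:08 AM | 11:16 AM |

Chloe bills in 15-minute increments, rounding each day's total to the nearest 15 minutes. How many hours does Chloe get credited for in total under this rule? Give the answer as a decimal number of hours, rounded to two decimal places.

13.75 hours

Sat: 10:13 AM–7:40 PM = 9 h 27 min → rounds to 9 h 30 min
Sun: 7:08 AM–11:16 AM = 4 h 8 min → rounds to 4 h 15 min
Total credited: 13 h 45 min.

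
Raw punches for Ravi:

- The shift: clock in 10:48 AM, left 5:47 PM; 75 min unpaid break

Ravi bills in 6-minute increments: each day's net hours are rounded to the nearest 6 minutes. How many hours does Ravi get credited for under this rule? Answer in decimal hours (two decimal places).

The shift: 10:48 AM–5:47 PM = 6 h 59 min − 75 min = 5 h 44 min → rounds to 5 h 42 min

5.70 hours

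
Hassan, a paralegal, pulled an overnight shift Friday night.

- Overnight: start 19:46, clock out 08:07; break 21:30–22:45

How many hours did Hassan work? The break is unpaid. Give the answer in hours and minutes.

11 h 6 min

Overnight: 19:46 → midnight = 4 h 14 min; midnight → 08:07 = 8 h 7 min; span 12 h 21 min; less 75 min break → 11 h 6 min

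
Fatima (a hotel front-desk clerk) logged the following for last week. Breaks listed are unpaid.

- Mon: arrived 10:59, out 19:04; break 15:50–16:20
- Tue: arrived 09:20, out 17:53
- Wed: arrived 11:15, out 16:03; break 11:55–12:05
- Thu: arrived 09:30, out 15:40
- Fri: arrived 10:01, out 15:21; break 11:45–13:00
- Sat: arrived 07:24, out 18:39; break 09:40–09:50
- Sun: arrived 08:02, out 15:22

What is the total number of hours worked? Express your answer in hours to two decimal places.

Mon: 10:59–19:04 = 8 h 5 min; less 30 min break → 7 h 35 min
Tue: 09:20–17:53 = 8 h 33 min
Wed: 11:15–16:03 = 4 h 48 min; less 10 min break → 4 h 38 min
Thu: 09:30–15:40 = 6 h 10 min
Fri: 10:01–15:21 = 5 h 20 min; less 75 min break → 4 h 5 min
Sat: 07:24–18:39 = 11 h 15 min; less 10 min break → 11 h 5 min
Sun: 08:02–15:22 = 7 h 20 min
Total: 7 h 35 min + 8 h 33 min + 4 h 38 min + 6 h 10 min + 4 h 5 min + 11 h 5 min + 7 h 20 min = 49 h 26 min.

49.43 hours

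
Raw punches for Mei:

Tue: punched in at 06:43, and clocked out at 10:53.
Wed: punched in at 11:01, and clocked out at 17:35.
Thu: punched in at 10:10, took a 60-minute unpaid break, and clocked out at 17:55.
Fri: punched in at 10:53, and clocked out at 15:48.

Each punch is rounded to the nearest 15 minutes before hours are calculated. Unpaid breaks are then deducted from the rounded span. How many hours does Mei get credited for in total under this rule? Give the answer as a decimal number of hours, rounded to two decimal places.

Tue: in 06:43→06:45, out 10:53→11:00; 4 h 15 min
Wed: in 11:01→11:00, out 17:35→17:30; 6 h 30 min
Thu: in 10:10→10:15, out 17:55→18:00; 7 h 45 min − 60 min = 6 h 45 min
Fri: in 10:53→11:00, out 15:48→15:45; 4 h 45 min
Total credited: 22 h 15 min.

22.25 hours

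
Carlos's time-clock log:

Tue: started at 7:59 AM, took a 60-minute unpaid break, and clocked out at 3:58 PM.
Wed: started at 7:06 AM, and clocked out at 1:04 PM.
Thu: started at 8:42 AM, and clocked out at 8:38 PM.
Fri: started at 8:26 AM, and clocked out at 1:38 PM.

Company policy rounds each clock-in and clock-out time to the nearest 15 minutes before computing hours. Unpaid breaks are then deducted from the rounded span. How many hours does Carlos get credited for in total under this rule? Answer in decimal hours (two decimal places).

Tue: in 7:59 AM→8:00 AM, out 3:58 PM→4:00 PM; 8 h 0 min − 60 min = 7 h 0 min
Wed: in 7:06 AM→7:00 AM, out 1:04 PM→1:00 PM; 6 h 0 min
Thu: in 8:42 AM→8:45 AM, out 8:38 PM→8:45 PM; 12 h 0 min
Fri: in 8:26 AM→8:30 AM, out 1:38 PM→1:45 PM; 5 h 15 min
Total credited: 30 h 15 min.

30.25 hours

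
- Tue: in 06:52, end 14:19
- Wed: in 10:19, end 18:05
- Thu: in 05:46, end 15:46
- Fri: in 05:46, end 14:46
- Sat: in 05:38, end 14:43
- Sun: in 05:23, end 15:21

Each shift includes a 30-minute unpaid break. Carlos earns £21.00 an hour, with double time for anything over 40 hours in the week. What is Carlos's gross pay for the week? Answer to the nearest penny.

Tue: 06:52–14:19 = 7 h 27 min; less 30 min break → 6 h 57 min
Wed: 10:19–18:05 = 7 h 46 min; less 30 min break → 7 h 16 min
Thu: 05:46–15:46 = 10 h 0 min; less 30 min break → 9 h 30 min
Fri: 05:46–14:46 = 9 h 0 min; less 30 min break → 8 h 30 min
Sat: 05:38–14:43 = 9 h 5 min; less 30 min break → 8 h 35 min
Sun: 05:23–15:21 = 9 h 58 min; less 30 min break → 9 h 28 min
Total worked: 50 h 16 min = 3016 min.
Regular 40 h 0 min = 2400 min at £21.00/h; overtime 10 h 16 min = 616 min at £42.00/h.
Pay = (2400 × £21.00 + 616 × £42.00) ÷ 60 = £1271.20.

£1271.20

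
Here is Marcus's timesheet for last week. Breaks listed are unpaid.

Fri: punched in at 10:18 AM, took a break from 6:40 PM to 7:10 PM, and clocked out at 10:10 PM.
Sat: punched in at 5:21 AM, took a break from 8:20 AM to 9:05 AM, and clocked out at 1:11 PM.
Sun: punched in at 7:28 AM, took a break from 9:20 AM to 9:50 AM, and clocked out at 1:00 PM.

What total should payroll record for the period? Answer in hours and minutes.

Fri: 10:18 AM–10:10 PM = 11 h 52 min; less 30 min break → 11 h 22 min
Sat: 5:21 AM–1:11 PM = 7 h 50 min; less 45 min break → 7 h 5 min
Sun: 7:28 AM–1:00 PM = 5 h 32 min; less 30 min break → 5 h 2 min
Total: 11 h 22 min + 7 h 5 min + 5 h 2 min = 23 h 29 min.

23 h 29 min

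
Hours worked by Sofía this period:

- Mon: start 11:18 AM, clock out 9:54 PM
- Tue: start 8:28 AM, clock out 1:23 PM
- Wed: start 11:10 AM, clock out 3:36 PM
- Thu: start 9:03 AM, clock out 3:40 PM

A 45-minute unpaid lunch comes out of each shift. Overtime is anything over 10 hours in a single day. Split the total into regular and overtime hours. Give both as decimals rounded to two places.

Mon: 11:18 AM–9:54 PM = 10 h 36 min; less 45 min break → 9 h 51 min
Tue: 8:28 AM–1:23 PM = 4 h 55 min; less 45 min break → 4 h 10 min
Wed: 11:10 AM–3:36 PM = 4 h 26 min; less 45 min break → 3 h 41 min
Thu: 9:03 AM–3:40 PM = 6 h 37 min; less 45 min break → 5 h 52 min
Mon reg 9 h 51 min / OT 0 h 0 min; Tue reg 4 h 10 min / OT 0 h 0 min; Wed reg 3 h 41 min / OT 0 h 0 min; Thu reg 5 h 52 min / OT 0 h 0 min.
Totals: regular 23 h 34 min, overtime 0 h 0 min.

Regular 23.57 hours, overtime 0.00 hours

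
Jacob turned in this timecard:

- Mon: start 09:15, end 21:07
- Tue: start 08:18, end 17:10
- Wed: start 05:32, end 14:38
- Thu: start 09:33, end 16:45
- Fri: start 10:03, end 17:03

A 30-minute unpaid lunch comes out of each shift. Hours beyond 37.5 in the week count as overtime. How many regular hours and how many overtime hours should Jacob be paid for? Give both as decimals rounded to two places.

Regular 37.50 hours, overtime 4.03 hours

Mon: 09:15–21:07 = 11 h 52 min; less 30 min break → 11 h 22 min
Tue: 08:18–17:10 = 8 h 52 min; less 30 min break → 8 h 22 min
Wed: 05:32–14:38 = 9 h 6 min; less 30 min break → 8 h 36 min
Thu: 09:33–16:45 = 7 h 12 min; less 30 min break → 6 h 42 min
Fri: 10:03–17:03 = 7 h 0 min; less 30 min break → 6 h 30 min
Total worked: 41 h 32 min = 41.53 h.
Threshold 37.5 h → overtime 4 h 2 min, regular 37 h 30 min.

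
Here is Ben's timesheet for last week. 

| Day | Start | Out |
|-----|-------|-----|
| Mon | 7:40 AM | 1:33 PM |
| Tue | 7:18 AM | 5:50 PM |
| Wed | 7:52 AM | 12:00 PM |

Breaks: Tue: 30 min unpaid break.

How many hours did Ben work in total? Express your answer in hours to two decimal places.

20.05 hours

Mon: 7:40 AM–1:33 PM = 5 h 53 min
Tue: 7:18 AM–5:50 PM = 10 h 32 min; less 30 min break → 10 h 2 min
Wed: 7:52 AM–12:00 PM = 4 h 8 min
Total: 5 h 53 min + 10 h 2 min + 4 h 8 min = 20 h 3 min.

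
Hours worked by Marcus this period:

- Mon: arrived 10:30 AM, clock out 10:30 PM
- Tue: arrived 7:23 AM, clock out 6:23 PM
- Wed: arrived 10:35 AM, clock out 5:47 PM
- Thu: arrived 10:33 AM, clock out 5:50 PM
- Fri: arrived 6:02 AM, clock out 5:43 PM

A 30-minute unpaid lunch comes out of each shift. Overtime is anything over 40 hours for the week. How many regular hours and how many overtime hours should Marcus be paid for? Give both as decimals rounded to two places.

Mon: 10:30 AM–10:30 PM = 12 h 0 min; less 30 min break → 11 h 30 min
Tue: 7:23 AM–6:23 PM = 11 h 0 min; less 30 min break → 10 h 30 min
Wed: 10:35 AM–5:47 PM = 7 h 12 min; less 30 min break → 6 h 42 min
Thu: 10:33 AM–5:50 PM = 7 h 17 min; less 30 min break → 6 h 47 min
Fri: 6:02 AM–5:43 PM = 11 h 41 min; less 30 min break → 11 h 11 min
Total worked: 46 h 40 min = 46.67 h.
Threshold 40 h → overtime 6 h 40 min, regular 40 h 0 min.

Regular 40.00 hours, overtime 6.67 hours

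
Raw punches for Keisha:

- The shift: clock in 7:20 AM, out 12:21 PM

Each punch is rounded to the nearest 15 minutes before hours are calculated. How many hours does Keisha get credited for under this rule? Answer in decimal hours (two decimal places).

The shift: in 7:20 AM→7:15 AM, out 12:21 PM→12:15 PM; 5 h 0 min

5.00 hours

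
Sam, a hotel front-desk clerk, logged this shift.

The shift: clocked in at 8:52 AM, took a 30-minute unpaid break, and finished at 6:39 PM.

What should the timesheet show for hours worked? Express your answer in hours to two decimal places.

9.28 hours

The shift: 8:52 AM–6:39 PM = 9 h 47 min; less 30 min break → 9 h 17 min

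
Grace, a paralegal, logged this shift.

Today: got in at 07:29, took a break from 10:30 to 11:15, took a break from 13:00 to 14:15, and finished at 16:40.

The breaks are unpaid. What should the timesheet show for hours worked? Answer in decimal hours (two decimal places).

Today: 07:29–16:40 = 9 h 11 min; less 120 min break → 7 h 11 min

7.18 hours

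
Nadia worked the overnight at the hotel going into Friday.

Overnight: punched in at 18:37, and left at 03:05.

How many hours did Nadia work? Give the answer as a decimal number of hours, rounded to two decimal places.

Overnight: 18:37 → midnight = 5 h 23 min; midnight → 03:05 = 3 h 5 min; span 8 h 28 min

8.47 hours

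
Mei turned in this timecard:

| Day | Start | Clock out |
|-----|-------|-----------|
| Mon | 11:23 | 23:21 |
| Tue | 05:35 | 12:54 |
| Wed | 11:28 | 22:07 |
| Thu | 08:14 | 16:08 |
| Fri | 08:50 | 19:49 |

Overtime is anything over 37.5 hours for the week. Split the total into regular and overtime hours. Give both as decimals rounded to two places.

Regular 37.50 hours, overtime 11.32 hours

Mon: 11:23–23:21 = 11 h 58 min
Tue: 05:35–12:54 = 7 h 19 min
Wed: 11:28–22:07 = 10 h 39 min
Thu: 08:14–16:08 = 7 h 54 min
Fri: 08:50–19:49 = 10 h 59 min
Total worked: 48 h 49 min = 48.82 h.
Threshold 37.5 h → overtime 11 h 19 min, regular 37 h 30 min.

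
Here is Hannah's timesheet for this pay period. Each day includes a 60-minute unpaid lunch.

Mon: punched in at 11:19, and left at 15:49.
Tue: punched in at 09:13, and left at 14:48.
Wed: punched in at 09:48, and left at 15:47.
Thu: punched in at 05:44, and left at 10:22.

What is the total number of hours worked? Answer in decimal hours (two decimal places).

Mon: 11:19–15:49 = 4 h 30 min; less 60 min break → 3 h 30 min
Tue: 09:13–14:48 = 5 h 35 min; less 60 min break → 4 h 35 min
Wed: 09:48–15:47 = 5 h 59 min; less 60 min break → 4 h 59 min
Thu: 05:44–10:22 = 4 h 38 min; less 60 min break → 3 h 38 min
Total: 3 h 30 min + 4 h 35 min + 4 h 59 min + 3 h 38 min = 16 h 42 min.

16.70 hours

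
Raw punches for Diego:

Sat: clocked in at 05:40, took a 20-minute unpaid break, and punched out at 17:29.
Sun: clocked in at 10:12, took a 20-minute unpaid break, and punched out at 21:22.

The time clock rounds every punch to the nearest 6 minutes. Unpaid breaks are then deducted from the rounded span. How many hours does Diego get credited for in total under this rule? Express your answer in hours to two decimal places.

Sat: in 05:40→05:42, out 17:29→17:30; 11 h 48 min − 20 min = 11 h 28 min
Sun: in 10:12→10:12, out 21:22→21:24; 11 h 12 min − 20 min = 10 h 52 min
Total credited: 22 h 20 min.

22.33 hours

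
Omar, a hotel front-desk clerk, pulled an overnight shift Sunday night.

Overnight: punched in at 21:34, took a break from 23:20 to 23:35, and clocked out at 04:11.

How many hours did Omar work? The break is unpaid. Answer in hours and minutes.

Overnight: 21:34 → midnight = 2 h 26 min; midnight → 04:11 = 4 h 11 min; span 6 h 37 min; less 15 min break → 6 h 22 min

6 h 22 min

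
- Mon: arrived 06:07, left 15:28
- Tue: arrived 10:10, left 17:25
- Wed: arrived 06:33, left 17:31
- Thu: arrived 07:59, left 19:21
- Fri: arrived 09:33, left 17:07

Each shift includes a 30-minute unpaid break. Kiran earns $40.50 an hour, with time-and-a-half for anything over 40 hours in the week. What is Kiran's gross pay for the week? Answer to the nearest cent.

$1863.00

Mon: 06:07–15:28 = 9 h 21 min; less 30 min break → 8 h 51 min
Tue: 10:10–17:25 = 7 h 15 min; less 30 min break → 6 h 45 min
Wed: 06:33–17:31 = 10 h 58 min; less 30 min break → 10 h 28 min
Thu: 07:59–19:21 = 11 h 22 min; less 30 min break → 10 h 52 min
Fri: 09:33–17:07 = 7 h 34 min; less 30 min break → 7 h 4 min
Total worked: 44 h 0 min = 2640 min.
Regular 40 h 0 min = 2400 min at $40.50/h; overtime 4 h 0 min = 240 min at $60.75/h.
Pay = (2400 × $40.50 + 240 × $60.75) ÷ 60 = $1863.00.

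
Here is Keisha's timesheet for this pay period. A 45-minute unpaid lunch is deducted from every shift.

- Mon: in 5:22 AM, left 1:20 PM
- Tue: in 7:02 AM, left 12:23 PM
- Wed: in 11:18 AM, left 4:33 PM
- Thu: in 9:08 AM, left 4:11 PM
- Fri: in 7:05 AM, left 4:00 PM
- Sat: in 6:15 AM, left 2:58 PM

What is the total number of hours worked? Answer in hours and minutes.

Mon: 5:22 AM–1:20 PM = 7 h 58 min; less 45 min break → 7 h 13 min
Tue: 7:02 AM–12:23 PM = 5 h 21 min; less 45 min break → 4 h 36 min
Wed: 11:18 AM–4:33 PM = 5 h 15 min; less 45 min break → 4 h 30 min
Thu: 9:08 AM–4:11 PM = 7 h 3 min; less 45 min break → 6 h 18 min
Fri: 7:05 AM–4:00 PM = 8 h 55 min; less 45 min break → 8 h 10 min
Sat: 6:15 AM–2:58 PM = 8 h 43 min; less 45 min break → 7 h 58 min
Total: 7 h 13 min + 4 h 36 min + 4 h 30 min + 6 h 18 min + 8 h 10 min + 7 h 58 min = 38 h 45 min.

38 h 45 min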